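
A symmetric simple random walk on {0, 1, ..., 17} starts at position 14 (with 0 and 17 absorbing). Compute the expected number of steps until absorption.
E[τ | X_0 = 14] = 42

Let v_k = E[τ | X_0 = k]. Boundary: v_0 = v_17 = 0. Recurrence: v_k = 1 + (v_{k-1} + v_{k+1})/2 for 1 ≤ k ≤ 16. The particular solution to v_k − (v_{k-1} + v_{k+1})/2 = 1 is v_k = −k^2. Adding homogeneous solution A + B k and matching boundaries gives v_k = k (17 − k). Substituting k = 14: v_14 = 14 · 3 = 42.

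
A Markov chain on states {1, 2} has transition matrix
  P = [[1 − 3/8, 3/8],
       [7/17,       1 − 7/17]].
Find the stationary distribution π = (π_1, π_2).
π_1 = 56/107, π_2 = 51/107

Solve πP = π with π_1 + π_2 = 1. From πP = π: π_1 · (1 − 3/8) + π_2 · 7/17 = π_1 ⇒ π_2 · 7/17 = π_1 · 3/8 ⇒ π_2/π_1 = (3/8)/(7/17) = 51/56. Together with π_1 + π_2 = 1:
  π_1 = (7/17)/(3/8 + 7/17) = (7/17)/(107/136) = 56/107,
  π_2 = (3/8)/(3/8 + 7/17) = (3/8)/(107/136) = 51/107.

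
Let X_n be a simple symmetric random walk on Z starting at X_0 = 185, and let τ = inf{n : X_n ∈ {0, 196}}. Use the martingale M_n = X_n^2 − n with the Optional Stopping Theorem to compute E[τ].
E[τ] = 2035

M_n = X_n^2 − n is a martingale (since E[X_{n+1}^2 | F_n] = X_n^2 + 1). By OST (τ has finite mean in a bounded region), E[M_τ] = E[M_0] = X_0^2 − 0 = 185^2 = 34225. Also E[M_τ] = E[X_τ^2] − E[τ]. The walk exits at 0 or 196, with P(hit 196 first) = 185/196, so E[X_τ^2] = 196^2 · 185/196 + 0 = 36260. Thus E[τ] = E[X_τ^2] − E[M_τ] = 36260 − 34225 = 2035 = 185(196 − 185) = 2035.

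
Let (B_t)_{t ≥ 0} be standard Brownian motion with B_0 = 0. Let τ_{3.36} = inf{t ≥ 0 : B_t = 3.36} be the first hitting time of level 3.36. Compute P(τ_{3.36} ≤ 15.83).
P(τ_{3.36} ≤ 15.83) = 2(1 − Φ(3.36/√15.83)) = 2(1 − Φ(0.8445)) ≈ 0.3984

By the reflection principle for standard BM, P(τ_b ≤ t) = 2 · P(B_t ≥ b). Since B_t ~ N(0, t), P(B_t ≥ 3.36) = 1 − Φ(3.36/√t) = 1 − Φ(3.36/√15.83) = 1 − Φ(0.8445) ≈ 0.19920. Doubling: P(τ_{3.36} ≤ 15.83) ≈ 2 · 0.19920 = 0.39840 ≈ 0.3984.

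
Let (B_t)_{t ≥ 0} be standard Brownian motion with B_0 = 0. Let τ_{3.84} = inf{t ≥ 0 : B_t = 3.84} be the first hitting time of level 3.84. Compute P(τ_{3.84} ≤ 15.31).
P(τ_{3.84} ≤ 15.31) = 2(1 − Φ(3.84/√15.31)) = 2(1 − Φ(0.9814)) ≈ 0.3264

By the reflection principle for standard BM, P(τ_b ≤ t) = 2 · P(B_t ≥ b). Since B_t ~ N(0, t), P(B_t ≥ 3.84) = 1 − Φ(3.84/√t) = 1 − Φ(3.84/√15.31) = 1 − Φ(0.9814) ≈ 0.16320. Doubling: P(τ_{3.84} ≤ 15.31) ≈ 2 · 0.16320 = 0.32640 ≈ 0.3264.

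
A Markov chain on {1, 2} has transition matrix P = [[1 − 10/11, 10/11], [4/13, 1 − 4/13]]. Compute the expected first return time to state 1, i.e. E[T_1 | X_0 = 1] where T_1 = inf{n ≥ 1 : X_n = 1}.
E[T_1 | X_0 = 1] = 1/π_1 = 87/22

For an irreducible recurrent Markov chain with stationary distribution π, E[T_i | X_0 = i] = 1/π_i (Kac's formula). Here π_1 = (4/13)/(10/11 + 4/13) = (4/13)/(174/143) = 22/87, so E[T_1 | X_0 = 1] = 1/π_1 = (10/11 + 4/13)/(4/13) = (174/143)/(4/13) = 87/22.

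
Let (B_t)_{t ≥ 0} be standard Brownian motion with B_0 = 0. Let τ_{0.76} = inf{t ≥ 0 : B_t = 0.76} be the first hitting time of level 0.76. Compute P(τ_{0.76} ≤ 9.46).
P(τ_{0.76} ≤ 9.46) = 2(1 − Φ(0.76/√9.46)) = 2(1 − Φ(0.2471)) ≈ 0.8048

By the reflection principle for standard BM, P(τ_b ≤ t) = 2 · P(B_t ≥ b). Since B_t ~ N(0, t), P(B_t ≥ 0.76) = 1 − Φ(0.76/√t) = 1 − Φ(0.76/√9.46) = 1 − Φ(0.2471) ≈ 0.40242. Doubling: P(τ_{0.76} ≤ 9.46) ≈ 2 · 0.40242 = 0.80484 ≈ 0.8048.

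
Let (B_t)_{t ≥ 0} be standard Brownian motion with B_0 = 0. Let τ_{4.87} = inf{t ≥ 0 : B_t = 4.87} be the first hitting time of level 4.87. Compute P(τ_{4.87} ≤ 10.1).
P(τ_{4.87} ≤ 10.1) = 2(1 − Φ(4.87/√10.1)) = 2(1 − Φ(1.5324)) ≈ 0.1254

By the reflection principle for standard BM, P(τ_b ≤ t) = 2 · P(B_t ≥ b). Since B_t ~ N(0, t), P(B_t ≥ 4.87) = 1 − Φ(4.87/√t) = 1 − Φ(4.87/√10.1) = 1 − Φ(1.5324) ≈ 0.06271. Doubling: P(τ_{4.87} ≤ 10.1) ≈ 2 · 0.06271 = 0.12542 ≈ 0.1254.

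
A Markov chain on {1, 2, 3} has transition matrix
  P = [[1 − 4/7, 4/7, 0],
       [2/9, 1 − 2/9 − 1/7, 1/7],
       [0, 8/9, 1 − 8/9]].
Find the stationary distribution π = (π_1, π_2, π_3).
π = (196/781, 504/781, 81/781)

This is a birth-death chain on three states, which satisfies detailed balance: π_1 · P_{12} = π_2 · P_{21} and π_2 · P_{23} = π_3 · P_{32}.
From π_1 · 4/7 = π_2 · 2/9: π_2/π_1 = (4/7)/(2/9) = 18/7.
From π_2 · 1/7 = π_3 · 8/9: π_3/π_2 = (1/7)/(8/9) = 9/56.
Take π_1 proportional to 1; then unnormalized π = (1, 18/7, 81/196). Normalize by dividing by the sum 781/196:
  π = (196/781, 504/781, 81/781).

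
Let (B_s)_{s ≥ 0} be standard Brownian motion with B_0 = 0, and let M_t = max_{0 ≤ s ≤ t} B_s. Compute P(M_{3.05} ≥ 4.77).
P(M_{3.05} ≥ 4.77) = 2·P(B_{3.05} ≥ 4.77) = 2(1 − Φ(4.77/√3.05)) ≈ 0.0063

By the reflection principle for Brownian motion, P(M_t ≥ a) = 2 · P(B_t ≥ a) for a ≥ 0. Since B_t ~ N(0, t), P(B_t ≥ 4.77) = 1 − Φ(4.77/√t) = 1 − Φ(4.77/√3.05) = 1 − Φ(2.7313). So
  P(M_{3.05} ≥ 4.77) = 2(1 − Φ(2.7313)) ≈ 0.0063.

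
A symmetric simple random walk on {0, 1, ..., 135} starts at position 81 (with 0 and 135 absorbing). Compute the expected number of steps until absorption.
E[τ | X_0 = 81] = 4374

Let v_k = E[τ | X_0 = k]. Boundary: v_0 = v_135 = 0. Recurrence: v_k = 1 + (v_{k-1} + v_{k+1})/2 for 1 ≤ k ≤ 134. The particular solution to v_k − (v_{k-1} + v_{k+1})/2 = 1 is v_k = −k^2. Adding homogeneous solution A + B k and matching boundaries gives v_k = k (135 − k). Substituting k = 81: v_81 = 81 · 54 = 4374.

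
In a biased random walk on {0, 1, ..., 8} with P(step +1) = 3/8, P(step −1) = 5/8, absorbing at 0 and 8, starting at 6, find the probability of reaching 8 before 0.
P(hit 8 before 0) = (1 − (5/3)^6) / (1 − (5/3)^8) = 8379/24004

Let u_k denote P(reach 8 before 0 | start at k). Boundary: u_0 = 0, u_8 = 1. Recurrence: u_k = 3/8·u_{k+1} + 5/8·u_{k-1} for 1 ≤ k ≤ 7. Try u_k = A + B·r^k with r = q/p = (5/8)/(3/8) = 5/3. Substitution satisfies the recurrence; boundary conditions give:
  u_k = (1 − r^k) / (1 − r^N) = (1 − (5/3)^6) / (1 − (5/3)^8) = 8379/24004.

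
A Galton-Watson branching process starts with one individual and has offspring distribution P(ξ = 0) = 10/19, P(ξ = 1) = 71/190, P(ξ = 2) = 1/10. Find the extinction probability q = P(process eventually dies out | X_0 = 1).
q = 1

Mean offspring μ = 0·10/19 + 1·71/190 + 2·1/10 = 109/190 ≤ 1. For μ ≤ 1 with offspring not concentrated at 1, the Galton-Watson process goes extinct almost surely, so q = 1.
(Algebraic check: The pgf is f(s) = 10/19 + 71/190·s + 1/10·s². The extinction probability q is the smallest fixed point of f in [0, 1]. Setting s = f(s):
  1/10·s² + (71/190 − 1)·s + 10/19 = 0
  1/10·s² − (10/19 + 1/10)·s + 10/19 = 0
which factors as (s − 1)·(1/10·s − 10/19) = 0, giving roots s = 1 and s = (10/19)/(1/10) = 100/19. Since 100/19 ≥ 1, the smallest root in [0, 1] is s = 1.)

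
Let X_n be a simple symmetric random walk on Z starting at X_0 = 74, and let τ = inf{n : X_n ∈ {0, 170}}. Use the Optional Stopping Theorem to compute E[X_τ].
E[X_τ] = 74

X_n is a martingale and τ is a bounded-mean stopping time (indeed τ is finite a.s. with bounded expectation since the walk is in a bounded region). By the OST, E[X_τ] = E[X_0] = 74. Equivalently: E[X_τ] = 170 · P(hit 170 first) + 0 · P(hit 0 first) = 170 · (74/170) = 74.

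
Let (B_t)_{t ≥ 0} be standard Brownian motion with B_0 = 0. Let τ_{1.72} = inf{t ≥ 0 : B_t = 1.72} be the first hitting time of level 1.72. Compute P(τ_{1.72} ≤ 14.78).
P(τ_{1.72} ≤ 14.78) = 2(1 − Φ(1.72/√14.78)) = 2(1 − Φ(0.4474)) ≈ 0.6546

By the reflection principle for standard BM, P(τ_b ≤ t) = 2 · P(B_t ≥ b). Since B_t ~ N(0, t), P(B_t ≥ 1.72) = 1 − Φ(1.72/√t) = 1 − Φ(1.72/√14.78) = 1 − Φ(0.4474) ≈ 0.32729. Doubling: P(τ_{1.72} ≤ 14.78) ≈ 2 · 0.32729 = 0.65458 ≈ 0.6546.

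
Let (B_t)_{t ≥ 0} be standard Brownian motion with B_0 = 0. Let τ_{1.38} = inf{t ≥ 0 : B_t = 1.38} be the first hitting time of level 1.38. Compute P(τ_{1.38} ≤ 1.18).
P(τ_{1.38} ≤ 1.18) = 2(1 − Φ(1.38/√1.18)) = 2(1 − Φ(1.2704)) ≈ 0.2039

By the reflection principle for standard BM, P(τ_b ≤ t) = 2 · P(B_t ≥ b). Since B_t ~ N(0, t), P(B_t ≥ 1.38) = 1 − Φ(1.38/√t) = 1 − Φ(1.38/√1.18) = 1 − Φ(1.2704) ≈ 0.10197. Doubling: P(τ_{1.38} ≤ 1.18) ≈ 2 · 0.10197 = 0.20394 ≈ 0.2039.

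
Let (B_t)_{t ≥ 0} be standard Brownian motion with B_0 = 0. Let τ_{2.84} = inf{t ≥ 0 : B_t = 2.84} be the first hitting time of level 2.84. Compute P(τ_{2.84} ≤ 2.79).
P(τ_{2.84} ≤ 2.79) = 2(1 − Φ(2.84/√2.79)) = 2(1 − Φ(1.7003)) ≈ 0.0891

By the reflection principle for standard BM, P(τ_b ≤ t) = 2 · P(B_t ≥ b). Since B_t ~ N(0, t), P(B_t ≥ 2.84) = 1 − Φ(2.84/√t) = 1 − Φ(2.84/√2.79) = 1 − Φ(1.7003) ≈ 0.04454. Doubling: P(τ_{2.84} ≤ 2.79) ≈ 2 · 0.04454 = 0.08908 ≈ 0.0891.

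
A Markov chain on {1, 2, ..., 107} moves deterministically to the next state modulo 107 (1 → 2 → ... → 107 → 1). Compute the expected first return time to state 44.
E[T_44 | X_0 = 44] = 107

The chain cycles deterministically, so starting at state 44 it returns in exactly 107 steps. Equivalently, the stationary distribution is uniform π_j = 1/107 for every state j, so by Kac's formula E[T_44] = 1/π_44 = 107.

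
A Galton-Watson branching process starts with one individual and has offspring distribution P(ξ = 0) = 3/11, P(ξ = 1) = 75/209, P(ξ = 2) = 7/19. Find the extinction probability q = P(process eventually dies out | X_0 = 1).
q = 57/77

The pgf is f(s) = 3/11 + 75/209·s + 7/19·s². The extinction probability q is the smallest fixed point of f in [0, 1]. Setting s = f(s):
  7/19·s² + (75/209 − 1)·s + 3/11 = 0
  7/19·s² − (3/11 + 7/19)·s + 3/11 = 0
which factors as (s − 1)·(7/19·s − 3/11) = 0, giving roots s = 1 and s = (3/11)/(7/19) = 57/77.
Mean offspring μ = 75/209 + 2·7/19 = 229/209 > 1 (supercritical), so q < 1. The extinction probability is the smaller root: q = (3/11)/(7/19) = 57/77.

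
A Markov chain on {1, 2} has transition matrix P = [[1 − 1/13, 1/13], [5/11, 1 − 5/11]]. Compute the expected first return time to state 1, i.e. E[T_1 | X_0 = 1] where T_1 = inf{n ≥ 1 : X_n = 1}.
E[T_1 | X_0 = 1] = 1/π_1 = 76/65

For an irreducible recurrent Markov chain with stationary distribution π, E[T_i | X_0 = i] = 1/π_i (Kac's formula). Here π_1 = (5/11)/(1/13 + 5/11) = (5/11)/(76/143) = 65/76, so E[T_1 | X_0 = 1] = 1/π_1 = (1/13 + 5/11)/(5/11) = (76/143)/(5/11) = 76/65.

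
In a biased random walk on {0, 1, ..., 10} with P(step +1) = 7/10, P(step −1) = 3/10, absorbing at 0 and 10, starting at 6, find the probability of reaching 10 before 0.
P(hit 10 before 0) = (1 − (3/7)^6) / (1 − (3/7)^10) = 7018123/7060405

Let u_k denote P(reach 10 before 0 | start at k). Boundary: u_0 = 0, u_10 = 1. Recurrence: u_k = 7/10·u_{k+1} + 3/10·u_{k-1} for 1 ≤ k ≤ 9. Try u_k = A + B·r^k with r = q/p = (3/10)/(7/10) = 3/7. Substitution satisfies the recurrence; boundary conditions give:
  u_k = (1 − r^k) / (1 − r^N) = (1 − (3/7)^6) / (1 − (3/7)^10) = 7018123/7060405.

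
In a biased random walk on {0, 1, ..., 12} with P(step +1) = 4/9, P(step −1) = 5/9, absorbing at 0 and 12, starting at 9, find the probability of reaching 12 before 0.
P(hit 12 before 0) = (1 − (5/4)^9) / (1 − (5/4)^12) = 1774144/3727269

Let u_k denote P(reach 12 before 0 | start at k). Boundary: u_0 = 0, u_12 = 1. Recurrence: u_k = 4/9·u_{k+1} + 5/9·u_{k-1} for 1 ≤ k ≤ 11. Try u_k = A + B·r^k with r = q/p = (5/9)/(4/9) = 5/4. Substitution satisfies the recurrence; boundary conditions give:
  u_k = (1 − r^k) / (1 − r^N) = (1 − (5/4)^9) / (1 − (5/4)^12) = 1774144/3727269.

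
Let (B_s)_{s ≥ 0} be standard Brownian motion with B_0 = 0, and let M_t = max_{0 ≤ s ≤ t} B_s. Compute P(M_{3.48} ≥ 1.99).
P(M_{3.48} ≥ 1.99) = 2·P(B_{3.48} ≥ 1.99) = 2(1 − Φ(1.99/√3.48)) ≈ 0.2861

By the reflection principle for Brownian motion, P(M_t ≥ a) = 2 · P(B_t ≥ a) for a ≥ 0. Since B_t ~ N(0, t), P(B_t ≥ 1.99) = 1 − Φ(1.99/√t) = 1 − Φ(1.99/√3.48) = 1 − Φ(1.0668). So
  P(M_{3.48} ≥ 1.99) = 2(1 − Φ(1.0668)) ≈ 0.2861.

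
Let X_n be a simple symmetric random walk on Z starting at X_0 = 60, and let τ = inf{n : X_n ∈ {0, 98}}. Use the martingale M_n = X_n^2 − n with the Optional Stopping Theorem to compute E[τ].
E[τ] = 2280

M_n = X_n^2 − n is a martingale (since E[X_{n+1}^2 | F_n] = X_n^2 + 1). By OST (τ has finite mean in a bounded region), E[M_τ] = E[M_0] = X_0^2 − 0 = 60^2 = 3600. Also E[M_τ] = E[X_τ^2] − E[τ]. The walk exits at 0 or 98, with P(hit 98 first) = 60/98, so E[X_τ^2] = 98^2 · 60/98 + 0 = 5880. Thus E[τ] = E[X_τ^2] − E[M_τ] = 5880 − 3600 = 2280 = 60(98 − 60) = 2280.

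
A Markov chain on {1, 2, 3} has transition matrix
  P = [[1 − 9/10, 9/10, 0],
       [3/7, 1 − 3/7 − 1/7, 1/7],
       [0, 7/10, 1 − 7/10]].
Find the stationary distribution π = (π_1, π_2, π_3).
π = (70/247, 147/247, 30/247)

This is a birth-death chain on three states, which satisfies detailed balance: π_1 · P_{12} = π_2 · P_{21} and π_2 · P_{23} = π_3 · P_{32}.
From π_1 · 9/10 = π_2 · 3/7: π_2/π_1 = (9/10)/(3/7) = 21/10.
From π_2 · 1/7 = π_3 · 7/10: π_3/π_2 = (1/7)/(7/10) = 10/49.
Take π_1 proportional to 1; then unnormalized π = (1, 21/10, 3/7). Normalize by dividing by the sum 247/70:
  π = (70/247, 147/247, 30/247).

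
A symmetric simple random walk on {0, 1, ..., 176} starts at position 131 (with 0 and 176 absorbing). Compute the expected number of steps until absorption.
E[τ | X_0 = 131] = 5895

Let v_k = E[τ | X_0 = k]. Boundary: v_0 = v_176 = 0. Recurrence: v_k = 1 + (v_{k-1} + v_{k+1})/2 for 1 ≤ k ≤ 175. The particular solution to v_k − (v_{k-1} + v_{k+1})/2 = 1 is v_k = −k^2. Adding homogeneous solution A + B k and matching boundaries gives v_k = k (176 − k). Substituting k = 131: v_131 = 131 · 45 = 5895.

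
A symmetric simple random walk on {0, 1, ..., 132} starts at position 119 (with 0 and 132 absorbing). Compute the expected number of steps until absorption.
E[τ | X_0 = 119] = 1547

Let v_k = E[τ | X_0 = k]. Boundary: v_0 = v_132 = 0. Recurrence: v_k = 1 + (v_{k-1} + v_{k+1})/2 for 1 ≤ k ≤ 131. The particular solution to v_k − (v_{k-1} + v_{k+1})/2 = 1 is v_k = −k^2. Adding homogeneous solution A + B k and matching boundaries gives v_k = k (132 − k). Substituting k = 119: v_119 = 119 · 13 = 1547.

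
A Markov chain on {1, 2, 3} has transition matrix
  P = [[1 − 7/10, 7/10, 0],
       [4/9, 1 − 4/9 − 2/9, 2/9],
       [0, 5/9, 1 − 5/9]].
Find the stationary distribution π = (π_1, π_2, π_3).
π = (200/641, 315/641, 126/641)

This is a birth-death chain on three states, which satisfies detailed balance: π_1 · P_{12} = π_2 · P_{21} and π_2 · P_{23} = π_3 · P_{32}.
From π_1 · 7/10 = π_2 · 4/9: π_2/π_1 = (7/10)/(4/9) = 63/40.
From π_2 · 2/9 = π_3 · 5/9: π_3/π_2 = (2/9)/(5/9) = 2/5.
Take π_1 proportional to 1; then unnormalized π = (1, 63/40, 63/100). Normalize by dividing by the sum 641/200:
  π = (200/641, 315/641, 126/641).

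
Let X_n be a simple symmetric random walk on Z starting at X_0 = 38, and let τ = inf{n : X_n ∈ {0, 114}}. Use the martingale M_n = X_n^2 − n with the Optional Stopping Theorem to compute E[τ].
E[τ] = 2888

M_n = X_n^2 − n is a martingale (since E[X_{n+1}^2 | F_n] = X_n^2 + 1). By OST (τ has finite mean in a bounded region), E[M_τ] = E[M_0] = X_0^2 − 0 = 38^2 = 1444. Also E[M_τ] = E[X_τ^2] − E[τ]. The walk exits at 0 or 114, with P(hit 114 first) = 38/114, so E[X_τ^2] = 114^2 · 38/114 + 0 = 4332. Thus E[τ] = E[X_τ^2] − E[M_τ] = 4332 − 1444 = 2888 = 38(114 − 38) = 2888.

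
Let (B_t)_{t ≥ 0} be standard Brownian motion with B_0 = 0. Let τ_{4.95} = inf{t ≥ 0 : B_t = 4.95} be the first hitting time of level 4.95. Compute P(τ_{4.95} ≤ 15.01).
P(τ_{4.95} ≤ 15.01) = 2(1 − Φ(4.95/√15.01)) = 2(1 − Φ(1.2777)) ≈ 0.2014

By the reflection principle for standard BM, P(τ_b ≤ t) = 2 · P(B_t ≥ b). Since B_t ~ N(0, t), P(B_t ≥ 4.95) = 1 − Φ(4.95/√t) = 1 − Φ(4.95/√15.01) = 1 − Φ(1.2777) ≈ 0.10068. Doubling: P(τ_{4.95} ≤ 15.01) ≈ 2 · 0.10068 = 0.20136 ≈ 0.2014.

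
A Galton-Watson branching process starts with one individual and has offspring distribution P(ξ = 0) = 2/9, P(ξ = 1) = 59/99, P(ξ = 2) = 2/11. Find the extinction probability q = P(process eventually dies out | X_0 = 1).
q = 1

Mean offspring μ = 0·2/9 + 1·59/99 + 2·2/11 = 95/99 ≤ 1. For μ ≤ 1 with offspring not concentrated at 1, the Galton-Watson process goes extinct almost surely, so q = 1.
(Algebraic check: The pgf is f(s) = 2/9 + 59/99·s + 2/11·s². The extinction probability q is the smallest fixed point of f in [0, 1]. Setting s = f(s):
  2/11·s² + (59/99 − 1)·s + 2/9 = 0
  2/11·s² − (2/9 + 2/11)·s + 2/9 = 0
which factors as (s − 1)·(2/11·s − 2/9) = 0, giving roots s = 1 and s = (2/9)/(2/11) = 11/9. Since 11/9 ≥ 1, the smallest root in [0, 1] is s = 1.)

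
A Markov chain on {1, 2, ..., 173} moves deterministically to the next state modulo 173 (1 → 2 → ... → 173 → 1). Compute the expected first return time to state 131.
E[T_131 | X_0 = 131] = 173

The chain cycles deterministically, so starting at state 131 it returns in exactly 173 steps. Equivalently, the stationary distribution is uniform π_j = 1/173 for every state j, so by Kac's formula E[T_131] = 1/π_131 = 173.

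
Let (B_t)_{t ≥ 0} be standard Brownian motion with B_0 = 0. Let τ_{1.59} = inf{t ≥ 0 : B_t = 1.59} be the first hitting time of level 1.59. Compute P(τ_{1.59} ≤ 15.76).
P(τ_{1.59} ≤ 15.76) = 2(1 − Φ(1.59/√15.76)) = 2(1 − Φ(0.4005)) ≈ 0.6888

By the reflection principle for standard BM, P(τ_b ≤ t) = 2 · P(B_t ≥ b). Since B_t ~ N(0, t), P(B_t ≥ 1.59) = 1 − Φ(1.59/√t) = 1 − Φ(1.59/√15.76) = 1 − Φ(0.4005) ≈ 0.34439. Doubling: P(τ_{1.59} ≤ 15.76) ≈ 2 · 0.34439 = 0.68878 ≈ 0.6888.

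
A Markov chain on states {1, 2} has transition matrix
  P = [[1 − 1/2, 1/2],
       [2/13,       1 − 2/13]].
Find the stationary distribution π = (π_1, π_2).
π_1 = 4/17, π_2 = 13/17

Solve πP = π with π_1 + π_2 = 1. From πP = π: π_1 · (1 − 1/2) + π_2 · 2/13 = π_1 ⇒ π_2 · 2/13 = π_1 · 1/2 ⇒ π_2/π_1 = (1/2)/(2/13) = 13/4. Together with π_1 + π_2 = 1:
  π_1 = (2/13)/(1/2 + 2/13) = (2/13)/(17/26) = 4/17,
  π_2 = (1/2)/(1/2 + 2/13) = (1/2)/(17/26) = 13/17.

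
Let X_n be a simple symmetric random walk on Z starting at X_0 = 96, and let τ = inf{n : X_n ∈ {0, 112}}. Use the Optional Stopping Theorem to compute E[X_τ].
E[X_τ] = 96

X_n is a martingale and τ is a bounded-mean stopping time (indeed τ is finite a.s. with bounded expectation since the walk is in a bounded region). By the OST, E[X_τ] = E[X_0] = 96. Equivalently: E[X_τ] = 112 · P(hit 112 first) + 0 · P(hit 0 first) = 112 · (96/112) = 96.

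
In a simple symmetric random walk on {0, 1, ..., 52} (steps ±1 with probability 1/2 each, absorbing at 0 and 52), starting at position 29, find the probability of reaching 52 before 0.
P(hit 52 before 0) = 29/52

Let u_k = P(hit 52 before 0 | start at k). Then u_0 = 0, u_52 = 1, and u_k = u_{k-1}/2 + u_{k+1}/2 for 1 ≤ k ≤ 51. This harmonic recurrence is solved by u_k = k/52, giving u_29 = 29/52.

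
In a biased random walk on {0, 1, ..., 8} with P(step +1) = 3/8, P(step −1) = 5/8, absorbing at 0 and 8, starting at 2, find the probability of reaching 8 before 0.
P(hit 8 before 0) = (1 − (5/3)^2) / (1 − (5/3)^8) = 729/24004

Let u_k denote P(reach 8 before 0 | start at k). Boundary: u_0 = 0, u_8 = 1. Recurrence: u_k = 3/8·u_{k+1} + 5/8·u_{k-1} for 1 ≤ k ≤ 7. Try u_k = A + B·r^k with r = q/p = (5/8)/(3/8) = 5/3. Substitution satisfies the recurrence; boundary conditions give:
  u_k = (1 − r^k) / (1 − r^N) = (1 − (5/3)^2) / (1 − (5/3)^8) = 729/24004.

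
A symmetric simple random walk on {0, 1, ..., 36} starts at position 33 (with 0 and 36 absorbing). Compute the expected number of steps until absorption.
E[τ | X_0 = 33] = 99

Let v_k = E[τ | X_0 = k]. Boundary: v_0 = v_36 = 0. Recurrence: v_k = 1 + (v_{k-1} + v_{k+1})/2 for 1 ≤ k ≤ 35. The particular solution to v_k − (v_{k-1} + v_{k+1})/2 = 1 is v_k = −k^2. Adding homogeneous solution A + B k and matching boundaries gives v_k = k (36 − k). Substituting k = 33: v_33 = 33 · 3 = 99.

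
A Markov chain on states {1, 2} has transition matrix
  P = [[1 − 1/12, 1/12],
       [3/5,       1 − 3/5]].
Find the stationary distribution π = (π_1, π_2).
π_1 = 36/41, π_2 = 5/41

Solve πP = π with π_1 + π_2 = 1. From πP = π: π_1 · (1 − 1/12) + π_2 · 3/5 = π_1 ⇒ π_2 · 3/5 = π_1 · 1/12 ⇒ π_2/π_1 = (1/12)/(3/5) = 5/36. Together with π_1 + π_2 = 1:
  π_1 = (3/5)/(1/12 + 3/5) = (3/5)/(41/60) = 36/41,
  π_2 = (1/12)/(1/12 + 3/5) = (1/12)/(41/60) = 5/41.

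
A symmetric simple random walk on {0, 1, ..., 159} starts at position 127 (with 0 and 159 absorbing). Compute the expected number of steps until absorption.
E[τ | X_0 = 127] = 4064

Let v_k = E[τ | X_0 = k]. Boundary: v_0 = v_159 = 0. Recurrence: v_k = 1 + (v_{k-1} + v_{k+1})/2 for 1 ≤ k ≤ 158. The particular solution to v_k − (v_{k-1} + v_{k+1})/2 = 1 is v_k = −k^2. Adding homogeneous solution A + B k and matching boundaries gives v_k = k (159 − k). Substituting k = 127: v_127 = 127 · 32 = 4064.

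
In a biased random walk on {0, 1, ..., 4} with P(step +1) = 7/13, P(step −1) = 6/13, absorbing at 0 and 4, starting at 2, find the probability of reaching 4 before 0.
P(hit 4 before 0) = (1 − (6/7)^2) / (1 − (6/7)^4) = 49/85

Let u_k denote P(reach 4 before 0 | start at k). Boundary: u_0 = 0, u_4 = 1. Recurrence: u_k = 7/13·u_{k+1} + 6/13·u_{k-1} for 1 ≤ k ≤ 3. Try u_k = A + B·r^k with r = q/p = (6/13)/(7/13) = 6/7. Substitution satisfies the recurrence; boundary conditions give:
  u_k = (1 − r^k) / (1 − r^N) = (1 − (6/7)^2) / (1 − (6/7)^4) = 49/85.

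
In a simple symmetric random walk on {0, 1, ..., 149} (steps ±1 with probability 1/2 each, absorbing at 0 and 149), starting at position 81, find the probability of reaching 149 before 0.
P(hit 149 before 0) = 81/149

Let u_k = P(hit 149 before 0 | start at k). Then u_0 = 0, u_149 = 1, and u_k = u_{k-1}/2 + u_{k+1}/2 for 1 ≤ k ≤ 148. This harmonic recurrence is solved by u_k = k/149, giving u_81 = 81/149.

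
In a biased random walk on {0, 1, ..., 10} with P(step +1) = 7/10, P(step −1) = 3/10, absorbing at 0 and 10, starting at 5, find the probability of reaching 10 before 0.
P(hit 10 before 0) = (1 − (3/7)^5) / (1 − (3/7)^10) = 16807/17050

Let u_k denote P(reach 10 before 0 | start at k). Boundary: u_0 = 0, u_10 = 1. Recurrence: u_k = 7/10·u_{k+1} + 3/10·u_{k-1} for 1 ≤ k ≤ 9. Try u_k = A + B·r^k with r = q/p = (3/10)/(7/10) = 3/7. Substitution satisfies the recurrence; boundary conditions give:
  u_k = (1 − r^k) / (1 − r^N) = (1 − (3/7)^5) / (1 − (3/7)^10) = 16807/17050.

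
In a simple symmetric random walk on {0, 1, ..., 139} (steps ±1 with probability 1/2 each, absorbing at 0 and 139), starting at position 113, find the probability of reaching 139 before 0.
P(hit 139 before 0) = 113/139

Let u_k = P(hit 139 before 0 | start at k). Then u_0 = 0, u_139 = 1, and u_k = u_{k-1}/2 + u_{k+1}/2 for 1 ≤ k ≤ 138. This harmonic recurrence is solved by u_k = k/139, giving u_113 = 113/139.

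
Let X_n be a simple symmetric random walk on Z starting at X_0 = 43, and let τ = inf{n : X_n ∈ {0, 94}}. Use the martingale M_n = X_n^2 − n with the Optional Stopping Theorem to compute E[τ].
E[τ] = 2193

M_n = X_n^2 − n is a martingale (since E[X_{n+1}^2 | F_n] = X_n^2 + 1). By OST (τ has finite mean in a bounded region), E[M_τ] = E[M_0] = X_0^2 − 0 = 43^2 = 1849. Also E[M_τ] = E[X_τ^2] − E[τ]. The walk exits at 0 or 94, with P(hit 94 first) = 43/94, so E[X_τ^2] = 94^2 · 43/94 + 0 = 4042. Thus E[τ] = E[X_τ^2] − E[M_τ] = 4042 − 1849 = 2193 = 43(94 − 43) = 2193.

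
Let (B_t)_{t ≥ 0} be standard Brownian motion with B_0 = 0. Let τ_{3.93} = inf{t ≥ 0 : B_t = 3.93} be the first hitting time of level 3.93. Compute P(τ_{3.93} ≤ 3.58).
P(τ_{3.93} ≤ 3.58) = 2(1 − Φ(3.93/√3.58)) = 2(1 − Φ(2.0771)) ≈ 0.0378

By the reflection principle for standard BM, P(τ_b ≤ t) = 2 · P(B_t ≥ b). Since B_t ~ N(0, t), P(B_t ≥ 3.93) = 1 − Φ(3.93/√t) = 1 − Φ(3.93/√3.58) = 1 − Φ(2.0771) ≈ 0.01890. Doubling: P(τ_{3.93} ≤ 3.58) ≈ 2 · 0.01890 = 0.03780 ≈ 0.0378.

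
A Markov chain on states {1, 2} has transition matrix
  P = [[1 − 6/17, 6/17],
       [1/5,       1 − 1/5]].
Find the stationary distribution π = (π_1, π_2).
π_1 = 17/47, π_2 = 30/47

Solve πP = π with π_1 + π_2 = 1. From πP = π: π_1 · (1 − 6/17) + π_2 · 1/5 = π_1 ⇒ π_2 · 1/5 = π_1 · 6/17 ⇒ π_2/π_1 = (6/17)/(1/5) = 30/17. Together with π_1 + π_2 = 1:
  π_1 = (1/5)/(6/17 + 1/5) = (1/5)/(47/85) = 17/47,
  π_2 = (6/17)/(6/17 + 1/5) = (6/17)/(47/85) = 30/47.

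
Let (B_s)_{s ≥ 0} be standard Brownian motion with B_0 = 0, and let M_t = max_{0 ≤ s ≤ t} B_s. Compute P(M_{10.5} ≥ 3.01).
P(M_{10.5} ≥ 3.01) = 2·P(B_{10.5} ≥ 3.01) = 2(1 − Φ(3.01/√10.5)) ≈ 0.3529

By the reflection principle for Brownian motion, P(M_t ≥ a) = 2 · P(B_t ≥ a) for a ≥ 0. Since B_t ~ N(0, t), P(B_t ≥ 3.01) = 1 − Φ(3.01/√t) = 1 − Φ(3.01/√10.5) = 1 − Φ(0.9289). So
  P(M_{10.5} ≥ 3.01) = 2(1 − Φ(0.9289)) ≈ 0.3529.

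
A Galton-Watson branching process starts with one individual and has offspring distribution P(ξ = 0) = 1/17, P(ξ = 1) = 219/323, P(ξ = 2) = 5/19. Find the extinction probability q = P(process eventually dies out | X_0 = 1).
q = 19/85

The pgf is f(s) = 1/17 + 219/323·s + 5/19·s². The extinction probability q is the smallest fixed point of f in [0, 1]. Setting s = f(s):
  5/19·s² + (219/323 − 1)·s + 1/17 = 0
  5/19·s² − (1/17 + 5/19)·s + 1/17 = 0
which factors as (s − 1)·(5/19·s − 1/17) = 0, giving roots s = 1 and s = (1/17)/(5/19) = 19/85.
Mean offspring μ = 219/323 + 2·5/19 = 389/323 > 1 (supercritical), so q < 1. The extinction probability is the smaller root: q = (1/17)/(5/19) = 19/85.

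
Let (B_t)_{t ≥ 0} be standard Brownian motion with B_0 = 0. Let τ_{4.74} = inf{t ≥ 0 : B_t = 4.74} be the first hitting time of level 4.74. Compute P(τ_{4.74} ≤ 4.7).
P(τ_{4.74} ≤ 4.7) = 2(1 − Φ(4.74/√4.7)) = 2(1 − Φ(2.1864)) ≈ 0.0288

By the reflection principle for standard BM, P(τ_b ≤ t) = 2 · P(B_t ≥ b). Since B_t ~ N(0, t), P(B_t ≥ 4.74) = 1 − Φ(4.74/√t) = 1 − Φ(4.74/√4.7) = 1 − Φ(2.1864) ≈ 0.01439. Doubling: P(τ_{4.74} ≤ 4.7) ≈ 2 · 0.01439 = 0.02878 ≈ 0.0288.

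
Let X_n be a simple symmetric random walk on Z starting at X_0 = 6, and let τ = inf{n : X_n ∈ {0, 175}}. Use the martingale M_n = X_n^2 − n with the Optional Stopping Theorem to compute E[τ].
E[τ] = 1014

M_n = X_n^2 − n is a martingale (since E[X_{n+1}^2 | F_n] = X_n^2 + 1). By OST (τ has finite mean in a bounded region), E[M_τ] = E[M_0] = X_0^2 − 0 = 6^2 = 36. Also E[M_τ] = E[X_τ^2] − E[τ]. The walk exits at 0 or 175, with P(hit 175 first) = 6/175, so E[X_τ^2] = 175^2 · 6/175 + 0 = 1050. Thus E[τ] = E[X_τ^2] − E[M_τ] = 1050 − 36 = 1014 = 6(175 − 6) = 1014.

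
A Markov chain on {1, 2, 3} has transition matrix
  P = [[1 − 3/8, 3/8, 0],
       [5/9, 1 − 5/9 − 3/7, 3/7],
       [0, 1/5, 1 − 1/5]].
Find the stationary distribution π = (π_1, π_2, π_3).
π = (140/437, 189/874, 405/874)

This is a birth-death chain on three states, which satisfies detailed balance: π_1 · P_{12} = π_2 · P_{21} and π_2 · P_{23} = π_3 · P_{32}.
From π_1 · 3/8 = π_2 · 5/9: π_2/π_1 = (3/8)/(5/9) = 27/40.
From π_2 · 3/7 = π_3 · 1/5: π_3/π_2 = (3/7)/(1/5) = 15/7.
Take π_1 proportional to 1; then unnormalized π = (1, 27/40, 81/56). Normalize by dividing by the sum 437/140:
  π = (140/437, 189/874, 405/874).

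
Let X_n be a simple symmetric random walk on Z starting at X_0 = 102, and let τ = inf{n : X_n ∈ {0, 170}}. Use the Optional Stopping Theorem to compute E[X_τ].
E[X_τ] = 102

X_n is a martingale and τ is a bounded-mean stopping time (indeed τ is finite a.s. with bounded expectation since the walk is in a bounded region). By the OST, E[X_τ] = E[X_0] = 102. Equivalently: E[X_τ] = 170 · P(hit 170 first) + 0 · P(hit 0 first) = 170 · (102/170) = 102.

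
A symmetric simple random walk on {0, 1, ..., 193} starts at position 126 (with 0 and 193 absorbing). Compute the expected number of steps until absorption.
E[τ | X_0 = 126] = 8442

Let v_k = E[τ | X_0 = k]. Boundary: v_0 = v_193 = 0. Recurrence: v_k = 1 + (v_{k-1} + v_{k+1})/2 for 1 ≤ k ≤ 192. The particular solution to v_k − (v_{k-1} + v_{k+1})/2 = 1 is v_k = −k^2. Adding homogeneous solution A + B k and matching boundaries gives v_k = k (193 − k). Substituting k = 126: v_126 = 126 · 67 = 8442.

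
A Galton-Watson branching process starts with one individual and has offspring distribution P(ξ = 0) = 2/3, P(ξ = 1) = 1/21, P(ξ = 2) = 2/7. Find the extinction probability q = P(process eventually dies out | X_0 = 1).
q = 1

Mean offspring μ = 0·2/3 + 1·1/21 + 2·2/7 = 13/21 ≤ 1. For μ ≤ 1 with offspring not concentrated at 1, the Galton-Watson process goes extinct almost surely, so q = 1.
(Algebraic check: The pgf is f(s) = 2/3 + 1/21·s + 2/7·s². The extinction probability q is the smallest fixed point of f in [0, 1]. Setting s = f(s):
  2/7·s² + (1/21 − 1)·s + 2/3 = 0
  2/7·s² − (2/3 + 2/7)·s + 2/3 = 0
which factors as (s − 1)·(2/7·s − 2/3) = 0, giving roots s = 1 and s = (2/3)/(2/7) = 7/3. Since 7/3 ≥ 1, the smallest root in [0, 1] is s = 1.)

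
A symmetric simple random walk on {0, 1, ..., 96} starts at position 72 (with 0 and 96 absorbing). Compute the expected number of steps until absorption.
E[τ | X_0 = 72] = 1728

Let v_k = E[τ | X_0 = k]. Boundary: v_0 = v_96 = 0. Recurrence: v_k = 1 + (v_{k-1} + v_{k+1})/2 for 1 ≤ k ≤ 95. The particular solution to v_k − (v_{k-1} + v_{k+1})/2 = 1 is v_k = −k^2. Adding homogeneous solution A + B k and matching boundaries gives v_k = k (96 − k). Substituting k = 72: v_72 = 72 · 24 = 1728.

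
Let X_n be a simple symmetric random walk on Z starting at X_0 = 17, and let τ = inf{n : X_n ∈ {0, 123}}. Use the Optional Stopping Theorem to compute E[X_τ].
E[X_τ] = 17

X_n is a martingale and τ is a bounded-mean stopping time (indeed τ is finite a.s. with bounded expectation since the walk is in a bounded region). By the OST, E[X_τ] = E[X_0] = 17. Equivalently: E[X_τ] = 123 · P(hit 123 first) + 0 · P(hit 0 first) = 123 · (17/123) = 17.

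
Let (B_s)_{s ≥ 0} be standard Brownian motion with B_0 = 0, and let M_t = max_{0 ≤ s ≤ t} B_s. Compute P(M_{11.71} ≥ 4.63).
P(M_{11.71} ≥ 4.63) = 2·P(B_{11.71} ≥ 4.63) = 2(1 − Φ(4.63/√11.71)) ≈ 0.1761

By the reflection principle for Brownian motion, P(M_t ≥ a) = 2 · P(B_t ≥ a) for a ≥ 0. Since B_t ~ N(0, t), P(B_t ≥ 4.63) = 1 − Φ(4.63/√t) = 1 − Φ(4.63/√11.71) = 1 − Φ(1.3530). So
  P(M_{11.71} ≥ 4.63) = 2(1 − Φ(1.3530)) ≈ 0.1761.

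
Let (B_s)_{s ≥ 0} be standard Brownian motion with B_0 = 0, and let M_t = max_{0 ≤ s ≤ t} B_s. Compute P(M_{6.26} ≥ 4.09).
P(M_{6.26} ≥ 4.09) = 2·P(B_{6.26} ≥ 4.09) = 2(1 − Φ(4.09/√6.26)) ≈ 0.1021

By the reflection principle for Brownian motion, P(M_t ≥ a) = 2 · P(B_t ≥ a) for a ≥ 0. Since B_t ~ N(0, t), P(B_t ≥ 4.09) = 1 − Φ(4.09/√t) = 1 − Φ(4.09/√6.26) = 1 − Φ(1.6347). So
  P(M_{6.26} ≥ 4.09) = 2(1 − Φ(1.6347)) ≈ 0.1021.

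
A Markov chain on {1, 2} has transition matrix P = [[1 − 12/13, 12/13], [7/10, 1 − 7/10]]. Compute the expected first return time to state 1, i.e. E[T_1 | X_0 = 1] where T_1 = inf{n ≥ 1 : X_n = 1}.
E[T_1 | X_0 = 1] = 1/π_1 = 211/91

For an irreducible recurrent Markov chain with stationary distribution π, E[T_i | X_0 = i] = 1/π_i (Kac's formula). Here π_1 = (7/10)/(12/13 + 7/10) = (7/10)/(211/130) = 91/211, so E[T_1 | X_0 = 1] = 1/π_1 = (12/13 + 7/10)/(7/10) = (211/130)/(7/10) = 211/91.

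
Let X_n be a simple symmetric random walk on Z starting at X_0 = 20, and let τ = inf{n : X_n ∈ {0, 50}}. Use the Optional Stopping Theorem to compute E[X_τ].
E[X_τ] = 20

X_n is a martingale and τ is a bounded-mean stopping time (indeed τ is finite a.s. with bounded expectation since the walk is in a bounded region). By the OST, E[X_τ] = E[X_0] = 20. Equivalently: E[X_τ] = 50 · P(hit 50 first) + 0 · P(hit 0 first) = 50 · (20/50) = 20.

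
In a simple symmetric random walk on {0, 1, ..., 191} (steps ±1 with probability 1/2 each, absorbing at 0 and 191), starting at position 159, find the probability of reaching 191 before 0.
P(hit 191 before 0) = 159/191

Let u_k = P(hit 191 before 0 | start at k). Then u_0 = 0, u_191 = 1, and u_k = u_{k-1}/2 + u_{k+1}/2 for 1 ≤ k ≤ 190. This harmonic recurrence is solved by u_k = k/191, giving u_159 = 159/191.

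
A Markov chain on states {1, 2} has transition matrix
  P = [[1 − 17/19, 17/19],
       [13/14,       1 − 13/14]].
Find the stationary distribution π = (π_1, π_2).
π_1 = 247/485, π_2 = 238/485

Solve πP = π with π_1 + π_2 = 1. From πP = π: π_1 · (1 − 17/19) + π_2 · 13/14 = π_1 ⇒ π_2 · 13/14 = π_1 · 17/19 ⇒ π_2/π_1 = (17/19)/(13/14) = 238/247. Together with π_1 + π_2 = 1:
  π_1 = (13/14)/(17/19 + 13/14) = (13/14)/(485/266) = 247/485,
  π_2 = (17/19)/(17/19 + 13/14) = (17/19)/(485/266) = 238/485.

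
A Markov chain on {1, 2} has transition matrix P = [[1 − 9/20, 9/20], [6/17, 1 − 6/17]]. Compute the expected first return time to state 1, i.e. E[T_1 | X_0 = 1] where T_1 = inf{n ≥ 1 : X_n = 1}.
E[T_1 | X_0 = 1] = 1/π_1 = 91/40

For an irreducible recurrent Markov chain with stationary distribution π, E[T_i | X_0 = i] = 1/π_i (Kac's formula). Here π_1 = (6/17)/(9/20 + 6/17) = (6/17)/(273/340) = 40/91, so E[T_1 | X_0 = 1] = 1/π_1 = (9/20 + 6/17)/(6/17) = (273/340)/(6/17) = 91/40.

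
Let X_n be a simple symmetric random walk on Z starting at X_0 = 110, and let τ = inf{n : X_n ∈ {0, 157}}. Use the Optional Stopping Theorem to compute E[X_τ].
E[X_τ] = 110

X_n is a martingale and τ is a bounded-mean stopping time (indeed τ is finite a.s. with bounded expectation since the walk is in a bounded region). By the OST, E[X_τ] = E[X_0] = 110. Equivalently: E[X_τ] = 157 · P(hit 157 first) + 0 · P(hit 0 first) = 157 · (110/157) = 110.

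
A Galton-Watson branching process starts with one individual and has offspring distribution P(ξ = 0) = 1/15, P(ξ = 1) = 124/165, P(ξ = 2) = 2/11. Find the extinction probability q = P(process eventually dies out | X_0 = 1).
q = 11/30

The pgf is f(s) = 1/15 + 124/165·s + 2/11·s². The extinction probability q is the smallest fixed point of f in [0, 1]. Setting s = f(s):
  2/11·s² + (124/165 − 1)·s + 1/15 = 0
  2/11·s² − (1/15 + 2/11)·s + 1/15 = 0
which factors as (s − 1)·(2/11·s − 1/15) = 0, giving roots s = 1 and s = (1/15)/(2/11) = 11/30.
Mean offspring μ = 124/165 + 2·2/11 = 184/165 > 1 (supercritical), so q < 1. The extinction probability is the smaller root: q = (1/15)/(2/11) = 11/30.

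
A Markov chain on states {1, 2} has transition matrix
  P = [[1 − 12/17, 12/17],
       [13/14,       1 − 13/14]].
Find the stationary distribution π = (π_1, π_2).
π_1 = 221/389, π_2 = 168/389

Solve πP = π with π_1 + π_2 = 1. From πP = π: π_1 · (1 − 12/17) + π_2 · 13/14 = π_1 ⇒ π_2 · 13/14 = π_1 · 12/17 ⇒ π_2/π_1 = (12/17)/(13/14) = 168/221. Together with π_1 + π_2 = 1:
  π_1 = (13/14)/(12/17 + 13/14) = (13/14)/(389/238) = 221/389,
  π_2 = (12/17)/(12/17 + 13/14) = (12/17)/(389/238) = 168/389.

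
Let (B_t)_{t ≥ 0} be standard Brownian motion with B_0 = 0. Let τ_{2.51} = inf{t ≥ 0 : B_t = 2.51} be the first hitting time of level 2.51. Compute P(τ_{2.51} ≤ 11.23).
P(τ_{2.51} ≤ 11.23) = 2(1 − Φ(2.51/√11.23)) = 2(1 − Φ(0.7490)) ≈ 0.4539

By the reflection principle for standard BM, P(τ_b ≤ t) = 2 · P(B_t ≥ b). Since B_t ~ N(0, t), P(B_t ≥ 2.51) = 1 − Φ(2.51/√t) = 1 − Φ(2.51/√11.23) = 1 − Φ(0.7490) ≈ 0.22693. Doubling: P(τ_{2.51} ≤ 11.23) ≈ 2 · 0.22693 = 0.45386 ≈ 0.4539.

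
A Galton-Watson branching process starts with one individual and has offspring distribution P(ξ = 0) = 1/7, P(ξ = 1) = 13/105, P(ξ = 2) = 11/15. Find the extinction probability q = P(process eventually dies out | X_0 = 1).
q = 15/77

The pgf is f(s) = 1/7 + 13/105·s + 11/15·s². The extinction probability q is the smallest fixed point of f in [0, 1]. Setting s = f(s):
  11/15·s² + (13/105 − 1)·s + 1/7 = 0
  11/15·s² − (1/7 + 11/15)·s + 1/7 = 0
which factors as (s − 1)·(11/15·s − 1/7) = 0, giving roots s = 1 and s = (1/7)/(11/15) = 15/77.
Mean offspring μ = 13/105 + 2·11/15 = 167/105 > 1 (supercritical), so q < 1. The extinction probability is the smaller root: q = (1/7)/(11/15) = 15/77.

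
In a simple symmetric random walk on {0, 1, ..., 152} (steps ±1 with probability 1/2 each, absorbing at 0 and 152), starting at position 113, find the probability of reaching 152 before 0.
P(hit 152 before 0) = 113/152

Let u_k = P(hit 152 before 0 | start at k). Then u_0 = 0, u_152 = 1, and u_k = u_{k-1}/2 + u_{k+1}/2 for 1 ≤ k ≤ 151. This harmonic recurrence is solved by u_k = k/152, giving u_113 = 113/152.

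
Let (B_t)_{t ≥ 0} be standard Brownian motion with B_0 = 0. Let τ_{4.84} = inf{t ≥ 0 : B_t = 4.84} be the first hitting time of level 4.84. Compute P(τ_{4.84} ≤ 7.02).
P(τ_{4.84} ≤ 7.02) = 2(1 − Φ(4.84/√7.02)) = 2(1 − Φ(1.8267)) ≈ 0.0677

By the reflection principle for standard BM, P(τ_b ≤ t) = 2 · P(B_t ≥ b). Since B_t ~ N(0, t), P(B_t ≥ 4.84) = 1 − Φ(4.84/√t) = 1 − Φ(4.84/√7.02) = 1 − Φ(1.8267) ≈ 0.03387. Doubling: P(τ_{4.84} ≤ 7.02) ≈ 2 · 0.03387 = 0.06774 ≈ 0.0677.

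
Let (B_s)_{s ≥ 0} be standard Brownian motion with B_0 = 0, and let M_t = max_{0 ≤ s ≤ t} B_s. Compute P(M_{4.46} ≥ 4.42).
P(M_{4.46} ≥ 4.42) = 2·P(B_{4.46} ≥ 4.42) = 2(1 − Φ(4.42/√4.46)) ≈ 0.0364

By the reflection principle for Brownian motion, P(M_t ≥ a) = 2 · P(B_t ≥ a) for a ≥ 0. Since B_t ~ N(0, t), P(B_t ≥ 4.42) = 1 − Φ(4.42/√t) = 1 − Φ(4.42/√4.46) = 1 − Φ(2.0929). So
  P(M_{4.46} ≥ 4.42) = 2(1 − Φ(2.0929)) ≈ 0.0364.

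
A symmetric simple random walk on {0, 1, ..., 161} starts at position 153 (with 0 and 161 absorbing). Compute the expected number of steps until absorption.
E[τ | X_0 = 153] = 1224

Let v_k = E[τ | X_0 = k]. Boundary: v_0 = v_161 = 0. Recurrence: v_k = 1 + (v_{k-1} + v_{k+1})/2 for 1 ≤ k ≤ 160. The particular solution to v_k − (v_{k-1} + v_{k+1})/2 = 1 is v_k = −k^2. Adding homogeneous solution A + B k and matching boundaries gives v_k = k (161 − k). Substituting k = 153: v_153 = 153 · 8 = 1224.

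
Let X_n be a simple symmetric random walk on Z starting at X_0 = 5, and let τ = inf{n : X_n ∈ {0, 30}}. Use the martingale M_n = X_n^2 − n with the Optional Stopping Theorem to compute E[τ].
E[τ] = 125

M_n = X_n^2 − n is a martingale (since E[X_{n+1}^2 | F_n] = X_n^2 + 1). By OST (τ has finite mean in a bounded region), E[M_τ] = E[M_0] = X_0^2 − 0 = 5^2 = 25. Also E[M_τ] = E[X_τ^2] − E[τ]. The walk exits at 0 or 30, with P(hit 30 first) = 5/30, so E[X_τ^2] = 30^2 · 5/30 + 0 = 150. Thus E[τ] = E[X_τ^2] − E[M_τ] = 150 − 25 = 125 = 5(30 − 5) = 125.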